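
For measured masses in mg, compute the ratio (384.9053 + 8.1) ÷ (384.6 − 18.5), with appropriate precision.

384.9053 + 8.1 = 393.0053, limited to 1 d.p. → 4 s.f.; 384.6 − 18.5 = 366.1, limited to 1 d.p. → 4 s.f.
Carrying full precision, 393.0053 ÷ 366.1 = 1.07349166894…; keep min(4, 4) = 4 s.f.
Rounded to 4 significant figures: 1.073.

1.073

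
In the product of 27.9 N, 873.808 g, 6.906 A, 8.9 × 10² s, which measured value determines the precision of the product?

8.9 × 10² s

27.9 N → 3 s.f.; 873.808 g → 6 s.f.; 6.906 A → 4 s.f.; 8.9 × 10² s → 2 s.f.
The fewest is 2 significant figures, from 8.9 × 10² s.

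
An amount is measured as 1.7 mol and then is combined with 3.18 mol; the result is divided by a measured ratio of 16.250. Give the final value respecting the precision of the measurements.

0.30 mol

1.7 mol + 3.18 mol = 4.88 mol; the sum is limited to 1 decimal place (2 s.f.).
Carrying full precision, 4.88 ÷ 16.250 = 0.300307692308… mol; 16.250 has 5 s.f., so the result keeps min(2, 5) = 2 s.f.
Rounded to 2 significant figures: 0.30 mol.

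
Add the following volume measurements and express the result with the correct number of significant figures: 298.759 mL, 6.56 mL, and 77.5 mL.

298.759 mL + 6.56 mL + 77.5 mL = 382.819 mL.
Addition/subtraction keeps the fewest decimal places: 298.759 → 3 decimal places, 6.56 → 2 decimal places, 77.5 → 1 decimal place; limit is 1.
Rounded to 1 decimal place: 382.8 mL.

382.8 mL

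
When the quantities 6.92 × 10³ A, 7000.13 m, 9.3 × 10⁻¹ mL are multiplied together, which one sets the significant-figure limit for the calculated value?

6.92 × 10³ A → 3 s.f.; 7000.13 m → 6 s.f.; 9.3 × 10⁻¹ mL → 2 s.f.
The fewest is 2 significant figures, from 9.3 × 10⁻¹ mL.

9.3 × 10⁻¹ mL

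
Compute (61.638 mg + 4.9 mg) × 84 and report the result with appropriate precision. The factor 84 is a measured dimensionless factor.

61.638 mg + 4.9 mg = 66.538 mg; the sum is limited to 1 decimal place (3 s.f.).
Carrying full precision, 66.538 × 84 = 5589.192 mg; 84 has 2 s.f., so the result keeps min(3, 2) = 2 s.f.
Rounded to 2 significant figures: 5.6 × 10^3 mg.

5.6 × 10^3 mg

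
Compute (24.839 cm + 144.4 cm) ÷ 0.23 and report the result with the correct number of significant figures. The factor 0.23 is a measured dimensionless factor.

7.4 × 10^2 cm

24.839 cm + 144.4 cm = 169.239 cm; the sum is limited to 1 decimal place (4 s.f.).
Carrying full precision, 169.239 ÷ 0.23 = 735.82173913… cm; 0.23 has 2 s.f., so the result keeps min(4, 2) = 2 s.f.
Rounded to 2 significant figures: 7.4 × 10^2 cm.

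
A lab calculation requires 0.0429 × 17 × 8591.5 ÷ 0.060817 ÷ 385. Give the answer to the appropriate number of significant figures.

0.0429 × 17 × 8591.5 ÷ 0.060817 ÷ 385 = 267.602080245…
Multiplication/division keeps the fewest significant figures: 0.0429 → 3 s.f., 17 → 2 s.f., 8591.5 → 5 s.f., 0.060817 → 5 s.f., 385 → 3 s.f.; limit is 2.
Rounded to 2 significant figures: 2.7 × 10².

2.7 × 10²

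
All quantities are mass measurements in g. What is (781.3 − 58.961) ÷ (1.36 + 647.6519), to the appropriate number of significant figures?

1.113

781.3 − 58.961 = 722.339, limited to 1 d.p. → 4 s.f.; 1.36 + 647.6519 = 649.0119, limited to 2 d.p. → 5 s.f.
Carrying full precision, 722.339 ÷ 649.0119 = 1.11298267412…; keep min(4, 5) = 4 s.f.
Rounded to 4 significant figures: 1.113.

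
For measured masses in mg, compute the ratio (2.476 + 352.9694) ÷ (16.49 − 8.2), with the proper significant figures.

2.476 + 352.9694 = 355.4454, limited to 3 d.p. → 6 s.f.; 16.49 − 8.2 = 8.29, limited to 1 d.p. → 2 s.f.
Carrying full precision, 355.4454 ÷ 8.29 = 42.8764053076…; keep min(6, 2) = 2 s.f.
Rounded to 2 significant figures: 43.

43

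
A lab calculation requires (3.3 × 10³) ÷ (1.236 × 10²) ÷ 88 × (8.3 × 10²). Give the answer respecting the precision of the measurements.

2.5 × 10²

(3.3 × 10³) ÷ (1.236 × 10²) ÷ 88 × (8.3 × 10²) = 251.82038835…
Multiplication/division keeps the fewest significant figures: 3.3 × 10³ → 2 s.f., 1.236 × 10² → 4 s.f., 88 → 2 s.f., 8.3 × 10² → 2 s.f.; limit is 2.
Rounded to 2 significant figures: 2.5 × 10².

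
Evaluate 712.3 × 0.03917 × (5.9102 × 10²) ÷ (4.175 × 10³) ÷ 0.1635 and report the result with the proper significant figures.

24.16

712.3 × 0.03917 × (5.9102 × 10²) ÷ (4.175 × 10³) ÷ 0.1635 = 24.1570810626…
Multiplication/division keeps the fewest significant figures: 712.3 → 4 s.f., 0.03917 → 4 s.f., 5.9102 × 10² → 5 s.f., 4.175 × 10³ → 4 s.f., 0.1635 → 4 s.f.; limit is 4.
Rounded to 4 significant figures: 24.16.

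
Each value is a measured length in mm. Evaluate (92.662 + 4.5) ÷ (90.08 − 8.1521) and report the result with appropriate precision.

1.19

92.662 + 4.5 = 97.162, limited to 1 d.p. → 3 s.f.; 90.08 − 8.1521 = 81.9279, limited to 2 d.p. → 4 s.f.
Carrying full precision, 97.162 ÷ 81.9279 = 1.18594520304…; keep min(3, 4) = 3 s.f.
Rounded to 3 significant figures: 1.19.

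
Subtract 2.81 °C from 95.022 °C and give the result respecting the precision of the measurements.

92.21 °C

95.022 °C − 2.81 °C = 92.212 °C.
Addition/subtraction keeps the fewest decimal places: 95.022 → 3 decimal places, 2.81 → 2 decimal places; limit is 2.
Rounded to 2 decimal places: 92.21 °C.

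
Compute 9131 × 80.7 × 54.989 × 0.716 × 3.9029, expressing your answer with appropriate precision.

1.13 × 10^8

9131 × 80.7 × 54.989 × 0.716 × 3.9029 = 113231730.775…
Multiplication/division keeps the fewest significant figures: 9131 → 4 s.f., 80.7 → 3 s.f., 54.989 → 5 s.f., 0.716 → 3 s.f., 3.9029 → 5 s.f.; limit is 3.
Rounded to 3 significant figures: 1.13 × 10^8.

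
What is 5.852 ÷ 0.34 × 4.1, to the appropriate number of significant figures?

71

5.852 ÷ 0.34 × 4.1 = 70.5682352941…
Multiplication/division keeps the fewest significant figures: 5.852 → 4 s.f., 0.34 → 2 s.f., 4.1 → 2 s.f.; limit is 2.
Rounded to 2 significant figures: 71.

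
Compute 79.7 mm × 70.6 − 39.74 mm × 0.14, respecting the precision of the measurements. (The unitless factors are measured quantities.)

5.62 × 10^3 mm

79.7 × 70.6 = 5626.82 → 5.63 × 10^3 mm (3 s.f., last digit at the 10^1 place).
39.74 × 0.14 = 5.5636 → 5.6 mm (2 s.f., last digit at the 10^-1 place).
Difference: 5621.2564 mm; keep the coarser place, 10^1.
Result: 5.62 × 10^3 mm.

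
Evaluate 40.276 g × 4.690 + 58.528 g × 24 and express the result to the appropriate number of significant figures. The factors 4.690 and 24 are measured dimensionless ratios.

1.6 × 10³ g

40.276 × 4.690 = 188.89444 → 188.9 g (4 s.f., last digit at the 10^-1 place).
58.528 × 24 = 1404.672 → 1.4 × 10³ g (2 s.f., last digit at the 10^2 place).
Sum: 1593.56644 g; keep the coarser place, 10^2.
Result: 1.6 × 10³ g.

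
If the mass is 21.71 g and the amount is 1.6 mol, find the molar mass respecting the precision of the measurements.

14 g/mol

molar mass = 21.71 g ÷ 1.6 mol = 13.56875 g/mol.
21.71 has 4 significant figures; 1.6 has 2.
Division/multiplication keeps the fewest: 2 significant figures.
Rounded: 14 g/mol.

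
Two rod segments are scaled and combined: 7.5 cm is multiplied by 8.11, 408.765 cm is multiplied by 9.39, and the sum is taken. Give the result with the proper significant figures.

3.90 × 10^3 cm

7.5 × 8.11 = 60.825 → 61 cm (2 s.f., last digit at the 10^0 place).
408.765 × 9.39 = 3838.30335 → 3.84 × 10^3 cm (3 s.f., last digit at the 10^1 place).
Sum: 3899.12835 cm; keep the coarser place, 10^1.
Result: 3.90 × 10^3 cm.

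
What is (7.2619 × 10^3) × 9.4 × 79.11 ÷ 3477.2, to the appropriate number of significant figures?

1.6 × 10^3

(7.2619 × 10^3) × 9.4 × 79.11 ÷ 3477.2 = 1553.02995071…
Multiplication/division keeps the fewest significant figures: 7.2619 × 10^3 → 5 s.f., 9.4 → 2 s.f., 79.11 → 4 s.f., 3477.2 → 5 s.f.; limit is 2.
Rounded to 2 significant figures: 1.6 × 10^3.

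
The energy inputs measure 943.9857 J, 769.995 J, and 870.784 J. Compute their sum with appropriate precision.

943.9857 J + 769.995 J + 870.784 J = 2584.7647 J.
Addition/subtraction keeps the fewest decimal places: 943.9857 → 4 decimal places, 769.995 → 3 decimal places, 870.784 → 3 decimal places; limit is 3.
Rounded to 3 decimal places: 2584.765 J.

2584.765 J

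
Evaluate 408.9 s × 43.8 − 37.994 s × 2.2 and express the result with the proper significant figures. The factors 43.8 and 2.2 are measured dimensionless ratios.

1.78 × 10^4 s

408.9 × 43.8 = 17909.82 → 1.79 × 10^4 s (3 s.f., last digit at the 10^2 place).
37.994 × 2.2 = 83.5868 → 84 s (2 s.f., last digit at the 10^0 place).
Difference: 17826.2332 s; keep the coarser place, 10^2.
Result: 1.78 × 10^4 s.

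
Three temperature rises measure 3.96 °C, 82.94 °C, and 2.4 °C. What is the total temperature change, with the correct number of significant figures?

3.96 °C + 82.94 °C + 2.4 °C = 89.30 °C.
Addition/subtraction keeps the fewest decimal places: 3.96 → 2 decimal places, 82.94 → 2 decimal places, 2.4 → 1 decimal place; limit is 1.
Rounded to 1 decimal place: 89.3 °C.

89.3 °C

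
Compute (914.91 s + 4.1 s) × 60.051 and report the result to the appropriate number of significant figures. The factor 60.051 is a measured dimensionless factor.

5.519 × 10⁴ s

914.91 s + 4.1 s = 919.01 s; the sum is limited to 1 decimal place (4 s.f.).
Carrying full precision, 919.01 × 60.051 = 55187.46951 s; 60.051 has 5 s.f., so the result keeps min(4, 5) = 4 s.f.
Rounded to 4 significant figures: 5.519 × 10⁴ s.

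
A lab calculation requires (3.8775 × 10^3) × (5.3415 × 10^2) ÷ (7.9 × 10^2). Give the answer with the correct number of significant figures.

(3.8775 × 10^3) × (5.3415 × 10^2) ÷ (7.9 × 10^2) = 2621.72990506…
Multiplication/division keeps the fewest significant figures: 3.8775 × 10^3 → 5 s.f., 5.3415 × 10^2 → 5 s.f., 7.9 × 10^2 → 2 s.f.; limit is 2.
Rounded to 2 significant figures: 2.6 × 10^3.

2.6 × 10^3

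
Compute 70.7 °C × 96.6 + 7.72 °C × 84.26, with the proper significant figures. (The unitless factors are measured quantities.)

7.48 × 10^3 °C

70.7 × 96.6 = 6829.62 → 6.83 × 10^3 °C (3 s.f., last digit at the 10^1 place).
7.72 × 84.26 = 650.4872 → 6.50 × 10^2 °C (3 s.f., last digit at the 10^0 place).
Sum: 7480.1072 °C; keep the coarser place, 10^1.
Result: 7.48 × 10^3 °C.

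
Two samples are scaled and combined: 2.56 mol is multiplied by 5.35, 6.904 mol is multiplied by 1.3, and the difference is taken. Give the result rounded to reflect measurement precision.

4.7 mol

2.56 × 5.35 = 13.696 → 13.7 mol (3 s.f., last digit at the 10^-1 place).
6.904 × 1.3 = 8.9752 → 9.0 mol (2 s.f., last digit at the 10^-1 place).
Difference: 4.7208 mol; keep the coarser place, 10^-1.
Result: 4.7 mol.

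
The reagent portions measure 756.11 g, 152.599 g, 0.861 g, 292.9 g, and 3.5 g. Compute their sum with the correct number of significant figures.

756.11 g + 152.599 g + 0.861 g + 292.9 g + 3.5 g = 1205.970 g.
Addition/subtraction keeps the fewest decimal places: 756.11 → 2 decimal places, 152.599 → 3 decimal places, 0.861 → 3 decimal places, 292.9 → 1 decimal place, 3.5 → 1 decimal place; limit is 1.
Rounded to 1 decimal place: 1.2060 × 10³ g.

1.2060 × 10³ g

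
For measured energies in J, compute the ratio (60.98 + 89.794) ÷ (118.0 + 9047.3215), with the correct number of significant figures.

60.98 + 89.794 = 150.774, limited to 2 d.p. → 5 s.f.; 118.0 + 9047.3215 = 9165.3215, limited to 1 d.p. → 5 s.f.
Carrying full precision, 150.774 ÷ 9165.3215 = 0.0164504867614…; keep min(5, 5) = 5 s.f.
Rounded to 5 significant figures: 0.016450.

0.016450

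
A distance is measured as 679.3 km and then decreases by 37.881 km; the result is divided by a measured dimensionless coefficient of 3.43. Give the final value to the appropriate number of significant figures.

679.3 km − 37.881 km = 641.419 km; the difference is limited to 1 decimal place (4 s.f.).
Carrying full precision, 641.419 ÷ 3.43 = 187.002623907… km; 3.43 has 3 s.f., so the result keeps min(4, 3) = 3 s.f.
Rounded to 3 significant figures: 187 km.

187 km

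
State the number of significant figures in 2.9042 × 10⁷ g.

2.9042 × 10⁷: in scientific notation every digit of the coefficient is significant.

5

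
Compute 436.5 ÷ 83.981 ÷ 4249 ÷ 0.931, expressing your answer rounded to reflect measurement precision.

0.00131

436.5 ÷ 83.981 ÷ 4249 ÷ 0.931 = 0.00131391355874…
Multiplication/division keeps the fewest significant figures: 436.5 → 4 s.f., 83.981 → 5 s.f., 4249 → 4 s.f., 0.931 → 3 s.f.; limit is 3.
Rounded to 3 significant figures: 0.00131.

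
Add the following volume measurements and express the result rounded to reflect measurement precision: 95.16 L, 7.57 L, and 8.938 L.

95.16 L + 7.57 L + 8.938 L = 111.668 L.
Addition/subtraction keeps the fewest decimal places: 95.16 → 2 decimal places, 7.57 → 2 decimal places, 8.938 → 3 decimal places; limit is 2.
Rounded to 2 decimal places: 111.67 L.

111.67 L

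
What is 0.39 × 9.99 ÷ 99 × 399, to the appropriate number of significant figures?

0.39 × 9.99 ÷ 99 × 399 = 15.7024636364…
Multiplication/division keeps the fewest significant figures: 0.39 → 2 s.f., 9.99 → 3 s.f., 99 → 2 s.f., 399 → 3 s.f.; limit is 2.
Rounded to 2 significant figures: 16.

16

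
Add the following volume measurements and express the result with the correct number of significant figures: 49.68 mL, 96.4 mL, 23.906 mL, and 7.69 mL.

177.7 mL

49.68 mL + 96.4 mL + 23.906 mL + 7.69 mL = 177.676 mL.
Addition/subtraction keeps the fewest decimal places: 49.68 → 2 decimal places, 96.4 → 1 decimal place, 23.906 → 3 decimal places, 7.69 → 2 decimal places; limit is 1.
Rounded to 1 decimal place: 177.7 mL.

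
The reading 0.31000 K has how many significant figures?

0.31000: leading zeros are not significant; trailing zeros after a decimal point are significant.

5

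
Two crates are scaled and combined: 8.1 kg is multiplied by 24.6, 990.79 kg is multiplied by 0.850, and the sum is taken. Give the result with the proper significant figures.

8.1 × 24.6 = 199.26 → 2.0 × 10² kg (2 s.f., last digit at the 10^1 place).
990.79 × 0.850 = 842.1715 → 842 kg (3 s.f., last digit at the 10^0 place).
Sum: 1041.4315 kg; keep the coarser place, 10^1.
Result: 1.04 × 10³ kg.

1.04 × 10³ kg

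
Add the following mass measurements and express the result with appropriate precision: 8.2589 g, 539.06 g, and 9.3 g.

556.6 g

8.2589 g + 539.06 g + 9.3 g = 556.6189 g.
Addition/subtraction keeps the fewest decimal places: 8.2589 → 4 decimal places, 539.06 → 2 decimal places, 9.3 → 1 decimal place; limit is 1.
Rounded to 1 decimal place: 556.6 g.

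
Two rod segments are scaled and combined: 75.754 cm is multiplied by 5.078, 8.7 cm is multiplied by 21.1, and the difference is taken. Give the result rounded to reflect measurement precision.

75.754 × 5.078 = 384.678812 → 384.7 cm (4 s.f., last digit at the 10^-1 place).
8.7 × 21.1 = 183.57 → 1.8 × 10^2 cm (2 s.f., last digit at the 10^1 place).
Difference: 201.108812 cm; keep the coarser place, 10^1.
Result: 2.0 × 10^2 cm.

2.0 × 10^2 cm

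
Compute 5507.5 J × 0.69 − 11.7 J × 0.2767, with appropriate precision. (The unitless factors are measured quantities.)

5507.5 × 0.69 = 3800.175 → 3.8 × 10³ J (2 s.f., last digit at the 10^2 place).
11.7 × 0.2767 = 3.23739 → 3.24 J (3 s.f., last digit at the 10^-2 place).
Difference: 3796.93761 J; keep the coarser place, 10^2.
Result: 3.8 × 10³ J.

3.8 × 10³ J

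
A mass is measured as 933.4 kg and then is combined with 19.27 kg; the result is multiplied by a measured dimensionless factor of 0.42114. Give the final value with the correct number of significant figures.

401.2 kg

933.4 kg + 19.27 kg = 952.67 kg; the sum is limited to 1 decimal place (4 s.f.).
Carrying full precision, 952.67 × 0.42114 = 401.2074438 kg; 0.42114 has 5 s.f., so the result keeps min(4, 5) = 4 s.f.
Rounded to 4 significant figures: 401.2 kg.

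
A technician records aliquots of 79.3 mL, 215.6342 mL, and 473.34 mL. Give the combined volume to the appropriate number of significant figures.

79.3 mL + 215.6342 mL + 473.34 mL = 768.2742 mL.
Addition/subtraction keeps the fewest decimal places: 79.3 → 1 decimal place, 215.6342 → 4 decimal places, 473.34 → 2 decimal places; limit is 1.
Rounded to 1 decimal place: 768.3 mL.

768.3 mL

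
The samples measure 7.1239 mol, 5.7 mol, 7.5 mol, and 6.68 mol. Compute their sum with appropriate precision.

7.1239 mol + 5.7 mol + 7.5 mol + 6.68 mol = 27.0039 mol.
Addition/subtraction keeps the fewest decimal places: 7.1239 → 4 decimal places, 5.7 → 1 decimal place, 7.5 → 1 decimal place, 6.68 → 2 decimal places; limit is 1.
Rounded to 1 decimal place: 27.0 mol.

27.0 mol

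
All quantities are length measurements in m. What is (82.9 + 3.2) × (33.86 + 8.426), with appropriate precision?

3.64 × 10³ m²

82.9 + 3.2 = 86.1, limited to 1 d.p. → 3 s.f.; 33.86 + 8.426 = 42.286, limited to 2 d.p. → 4 s.f.
Carrying full precision, 86.1 × 42.286 = 3640.8246; keep min(3, 4) = 3 s.f.
Rounded to 3 significant figures: 3.64 × 10³ m².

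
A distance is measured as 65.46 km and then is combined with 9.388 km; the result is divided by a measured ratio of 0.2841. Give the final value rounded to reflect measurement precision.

263.5 km

65.46 km + 9.388 km = 74.848 km; the sum is limited to 2 decimal places (4 s.f.).
Carrying full precision, 74.848 ÷ 0.2841 = 263.456529391… km; 0.2841 has 4 s.f., so the result keeps min(4, 4) = 4 s.f.
Rounded to 4 significant figures: 263.5 km.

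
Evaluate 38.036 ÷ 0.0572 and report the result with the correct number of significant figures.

38.036 ÷ 0.0572 = 664.965034965…
Multiplication/division keeps the fewest significant figures: 38.036 → 5 s.f., 0.0572 → 3 s.f.; limit is 3.
Rounded to 3 significant figures: 665.

665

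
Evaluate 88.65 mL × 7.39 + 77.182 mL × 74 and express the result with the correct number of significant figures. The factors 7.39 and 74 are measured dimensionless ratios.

6.4 × 10^3 mL

88.65 × 7.39 = 655.1235 → 655 mL (3 s.f., last digit at the 10^0 place).
77.182 × 74 = 5711.468 → 5.7 × 10^3 mL (2 s.f., last digit at the 10^2 place).
Sum: 6366.5915 mL; keep the coarser place, 10^2.
Result: 6.4 × 10^3 mL.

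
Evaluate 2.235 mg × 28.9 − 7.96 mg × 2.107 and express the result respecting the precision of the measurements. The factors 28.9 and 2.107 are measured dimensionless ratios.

47.8 mg

2.235 × 28.9 = 64.5915 → 64.6 mg (3 s.f., last digit at the 10^-1 place).
7.96 × 2.107 = 16.77172 → 16.8 mg (3 s.f., last digit at the 10^-1 place).
Difference: 47.81978 mg; keep the coarser place, 10^-1.
Result: 47.8 mg.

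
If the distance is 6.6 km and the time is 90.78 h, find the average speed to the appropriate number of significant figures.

0.073 km/h

average speed = 6.6 km ÷ 90.78 h = 0.0727032385988… km/h.
6.6 has 2 significant figures; 90.78 has 4.
Division/multiplication keeps the fewest: 2 significant figures.
Rounded: 0.073 km/h.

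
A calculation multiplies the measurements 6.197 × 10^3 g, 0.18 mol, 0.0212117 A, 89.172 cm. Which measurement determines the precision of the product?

6.197 × 10^3 g → 4 s.f.; 0.18 mol → 2 s.f.; 0.0212117 A → 6 s.f.; 89.172 cm → 5 s.f.
The fewest is 2 significant figures, from 0.18 mol.

0.18 mol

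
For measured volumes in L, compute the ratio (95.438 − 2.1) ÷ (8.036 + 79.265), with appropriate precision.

95.438 − 2.1 = 93.338, limited to 1 d.p. → 3 s.f.; 8.036 + 79.265 = 87.301, limited to 3 d.p. → 5 s.f.
Carrying full precision, 93.338 ÷ 87.301 = 1.06915155611…; keep min(3, 5) = 3 s.f.
Rounded to 3 significant figures: 1.07.

1.07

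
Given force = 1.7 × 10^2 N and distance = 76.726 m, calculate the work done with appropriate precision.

1.3 × 10^4 J

work done = 1.7 × 10^2 N × 76.726 m = 13043.42 J.
1.7 × 10^2 has 2 significant figures; 76.726 has 5.
Division/multiplication keeps the fewest: 2 significant figures.
Rounded: 1.3 × 10^4 J.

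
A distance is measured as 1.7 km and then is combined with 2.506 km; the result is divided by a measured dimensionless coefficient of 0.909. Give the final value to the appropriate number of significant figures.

4.6 km

1.7 km + 2.506 km = 4.206 km; the sum is limited to 1 decimal place (2 s.f.).
Carrying full precision, 4.206 ÷ 0.909 = 4.62706270627… km; 0.909 has 3 s.f., so the result keeps min(2, 3) = 2 s.f.
Rounded to 2 significant figures: 4.6 km.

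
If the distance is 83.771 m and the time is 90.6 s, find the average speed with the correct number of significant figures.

0.925 m/s

average speed = 83.771 m ÷ 90.6 s = 0.924624724062… m/s.
83.771 has 5 significant figures; 90.6 has 3.
Division/multiplication keeps the fewest: 3 significant figures.
Rounded: 0.925 m/s.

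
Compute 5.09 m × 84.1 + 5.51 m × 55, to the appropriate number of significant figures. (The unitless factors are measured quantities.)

5.09 × 84.1 = 428.069 → 428 m (3 s.f., last digit at the 10^0 place).
5.51 × 55 = 303.05 → 3.0 × 10^2 m (2 s.f., last digit at the 10^1 place).
Sum: 731.119 m; keep the coarser place, 10^1.
Result: 7.3 × 10^2 m.

7.3 × 10^2 m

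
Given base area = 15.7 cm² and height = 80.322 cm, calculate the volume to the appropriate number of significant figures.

volume = 15.7 cm² × 80.322 cm = 1261.0554 cm³.
15.7 has 3 significant figures; 80.322 has 5.
Division/multiplication keeps the fewest: 3 significant figures.
Rounded: 1.26 × 10³ cm³.

1.26 × 10³ cm³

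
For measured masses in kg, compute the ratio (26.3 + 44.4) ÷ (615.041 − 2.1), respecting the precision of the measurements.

26.3 + 44.4 = 70.7, limited to 1 d.p. → 3 s.f.; 615.041 − 2.1 = 612.941, limited to 1 d.p. → 4 s.f.
Carrying full precision, 70.7 ÷ 612.941 = 0.115345522652…; keep min(3, 4) = 3 s.f.
Rounded to 3 significant figures: 0.115.

0.115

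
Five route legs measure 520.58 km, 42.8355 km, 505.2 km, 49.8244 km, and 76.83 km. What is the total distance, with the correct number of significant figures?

520.58 km + 42.8355 km + 505.2 km + 49.8244 km + 76.83 km = 1195.2699 km.
Addition/subtraction keeps the fewest decimal places: 520.58 → 2 decimal places, 42.8355 → 4 decimal places, 505.2 → 1 decimal place, 49.8244 → 4 decimal places, 76.83 → 2 decimal places; limit is 1.
Rounded to 1 decimal place: 1195.3 km.

1195.3 km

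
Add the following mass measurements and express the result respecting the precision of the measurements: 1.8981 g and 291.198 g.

293.096 g

1.8981 g + 291.198 g = 293.0961 g.
Addition/subtraction keeps the fewest decimal places: 1.8981 → 4 decimal places, 291.198 → 3 decimal places; limit is 3.
Rounded to 3 decimal places: 293.096 g.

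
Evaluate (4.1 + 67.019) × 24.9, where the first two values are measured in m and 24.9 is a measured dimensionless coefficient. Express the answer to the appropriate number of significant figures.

1.77 × 10^3 m

4.1 m + 67.019 m = 71.119 m; the sum is limited to 1 decimal place (3 s.f.).
Carrying full precision, 71.119 × 24.9 = 1770.8631 m; 24.9 has 3 s.f., so the result keeps min(3, 3) = 3 s.f.
Rounded to 3 significant figures: 1.77 × 10^3 m.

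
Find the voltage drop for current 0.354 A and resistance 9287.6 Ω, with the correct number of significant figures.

voltage drop = 0.354 A × 9287.6 Ω = 3287.8104 V.
0.354 has 3 significant figures; 9287.6 has 5.
Division/multiplication keeps the fewest: 3 significant figures.
Rounded: 3.29 × 10^3 V.

3.29 × 10^3 V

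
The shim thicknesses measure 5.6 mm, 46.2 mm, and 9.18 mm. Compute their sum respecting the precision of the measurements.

5.6 mm + 46.2 mm + 9.18 mm = 60.98 mm.
Addition/subtraction keeps the fewest decimal places: 5.6 → 1 decimal place, 46.2 → 1 decimal place, 9.18 → 2 decimal places; limit is 1.
Rounded to 1 decimal place: 61.0 mm.

61.0 mm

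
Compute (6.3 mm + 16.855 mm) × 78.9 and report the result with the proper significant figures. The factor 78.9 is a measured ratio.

1.83 × 10^3 mm

6.3 mm + 16.855 mm = 23.155 mm; the sum is limited to 1 decimal place (3 s.f.).
Carrying full precision, 23.155 × 78.9 = 1826.9295 mm; 78.9 has 3 s.f., so the result keeps min(3, 3) = 3 s.f.
Rounded to 3 significant figures: 1.83 × 10^3 mm.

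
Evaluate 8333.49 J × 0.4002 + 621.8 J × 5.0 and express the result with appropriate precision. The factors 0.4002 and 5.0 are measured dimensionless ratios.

8333.49 × 0.4002 = 3335.062698 → 3335 J (4 s.f., last digit at the 10^0 place).
621.8 × 5.0 = 3109 → 3.1 × 10^3 J (2 s.f., last digit at the 10^2 place).
Sum: 6444.062698 J; keep the coarser place, 10^2.
Result: 6.4 × 10^3 J.

6.4 × 10^3 J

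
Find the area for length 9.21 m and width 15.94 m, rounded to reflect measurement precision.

area = 9.21 m × 15.94 m = 146.8074 m².
9.21 has 3 significant figures; 15.94 has 4.
Division/multiplication keeps the fewest: 3 significant figures.
Rounded: 147 m².

147 m²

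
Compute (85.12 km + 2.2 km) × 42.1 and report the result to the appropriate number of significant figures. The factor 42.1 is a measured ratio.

3.68 × 10^3 km

85.12 km + 2.2 km = 87.32 km; the sum is limited to 1 decimal place (3 s.f.).
Carrying full precision, 87.32 × 42.1 = 3676.172 km; 42.1 has 3 s.f., so the result keeps min(3, 3) = 3 s.f.
Rounded to 3 significant figures: 3.68 × 10^3 km.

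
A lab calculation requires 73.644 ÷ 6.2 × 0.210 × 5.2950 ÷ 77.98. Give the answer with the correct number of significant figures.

0.17

73.644 ÷ 6.2 × 0.210 × 5.2950 ÷ 77.98 = 0.169374375977…
Multiplication/division keeps the fewest significant figures: 73.644 → 5 s.f., 6.2 → 2 s.f., 0.210 → 3 s.f., 5.2950 → 5 s.f., 77.98 → 4 s.f.; limit is 2.
Rounded to 2 significant figures: 0.17.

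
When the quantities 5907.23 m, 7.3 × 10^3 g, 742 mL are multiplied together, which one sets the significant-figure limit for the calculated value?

7.3 × 10^3 g

5907.23 m → 6 s.f.; 7.3 × 10^3 g → 2 s.f.; 742 mL → 3 s.f.
The fewest is 2 significant figures, from 7.3 × 10^3 g.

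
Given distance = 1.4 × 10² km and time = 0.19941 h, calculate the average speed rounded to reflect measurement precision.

7.0 × 10² km/h

average speed = 1.4 × 10² km ÷ 0.19941 h = 702.071109774… km/h.
1.4 × 10² has 2 significant figures; 0.19941 has 5.
Division/multiplication keeps the fewest: 2 significant figures.
Rounded: 7.0 × 10² km/h.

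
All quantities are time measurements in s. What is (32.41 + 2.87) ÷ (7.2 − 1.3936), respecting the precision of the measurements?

6.1

32.41 + 2.87 = 35.28, limited to 2 d.p. → 4 s.f.; 7.2 − 1.3936 = 5.8064, limited to 1 d.p. → 2 s.f.
Carrying full precision, 35.28 ÷ 5.8064 = 6.07605400937…; keep min(4, 2) = 2 s.f.
Rounded to 2 significant figures: 6.1.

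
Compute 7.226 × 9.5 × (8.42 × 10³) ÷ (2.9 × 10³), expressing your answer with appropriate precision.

7.226 × 9.5 × (8.42 × 10³) ÷ (2.9 × 10³) = 199.313013793…
Multiplication/division keeps the fewest significant figures: 7.226 → 4 s.f., 9.5 → 2 s.f., 8.42 × 10³ → 3 s.f., 2.9 × 10³ → 2 s.f.; limit is 2.
Rounded to 2 significant figures: 2.0 × 10².

2.0 × 10²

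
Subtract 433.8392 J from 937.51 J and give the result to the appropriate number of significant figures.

503.67 J

937.51 J − 433.8392 J = 503.6708 J.
Addition/subtraction keeps the fewest decimal places: 937.51 → 2 decimal places, 433.8392 → 4 decimal places; limit is 2.
Rounded to 2 decimal places: 503.67 J.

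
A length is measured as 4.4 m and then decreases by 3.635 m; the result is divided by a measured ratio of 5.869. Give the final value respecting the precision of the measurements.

0.1 m

4.4 m − 3.635 m = 0.765 m; the difference is limited to 1 decimal place (1 s.f.).
Carrying full precision, 0.765 ÷ 5.869 = 0.130345885159… m; 5.869 has 4 s.f., so the result keeps min(1, 4) = 1 s.f.
Rounded to 1 significant figure: 0.1 m.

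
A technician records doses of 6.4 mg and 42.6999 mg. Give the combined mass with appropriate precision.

6.4 mg + 42.6999 mg = 49.0999 mg.
Addition/subtraction keeps the fewest decimal places: 6.4 → 1 decimal place, 42.6999 → 4 decimal places; limit is 1.
Rounded to 1 decimal place: 49.1 mg.

49.1 mg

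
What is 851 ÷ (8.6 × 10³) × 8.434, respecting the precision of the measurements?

0.83

851 ÷ (8.6 × 10³) × 8.434 = 0.83457372093…
Multiplication/division keeps the fewest significant figures: 851 → 3 s.f., 8.6 × 10³ → 2 s.f., 8.434 → 4 s.f.; limit is 2.
Rounded to 2 significant figures: 0.83.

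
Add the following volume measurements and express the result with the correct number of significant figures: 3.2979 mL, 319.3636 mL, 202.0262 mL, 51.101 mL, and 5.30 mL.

581.09 mL

3.2979 mL + 319.3636 mL + 202.0262 mL + 51.101 mL + 5.30 mL = 581.0887 mL.
Addition/subtraction keeps the fewest decimal places: 3.2979 → 4 decimal places, 319.3636 → 4 decimal places, 202.0262 → 4 decimal places, 51.101 → 3 decimal places, 5.30 → 2 decimal places; limit is 2.
Rounded to 2 decimal places: 581.09 mL.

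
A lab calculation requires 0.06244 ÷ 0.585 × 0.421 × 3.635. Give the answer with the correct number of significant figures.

0.06244 ÷ 0.585 × 0.421 × 3.635 = 0.163340371624…
Multiplication/division keeps the fewest significant figures: 0.06244 → 4 s.f., 0.585 → 3 s.f., 0.421 → 3 s.f., 3.635 → 4 s.f.; limit is 3.
Rounded to 3 significant figures: 0.163.

0.163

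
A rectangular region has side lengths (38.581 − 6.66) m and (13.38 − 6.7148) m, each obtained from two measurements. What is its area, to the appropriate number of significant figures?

213 m²

38.581 − 6.66 = 31.921, limited to 2 d.p. → 4 s.f.; 13.38 − 6.7148 = 6.6652, limited to 2 d.p. → 3 s.f.
Carrying full precision, 31.921 × 6.6652 = 212.7598492; keep min(4, 3) = 3 s.f.
Rounded to 3 significant figures: 213 m².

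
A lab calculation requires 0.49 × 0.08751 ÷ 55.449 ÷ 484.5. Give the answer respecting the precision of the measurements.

0.49 × 0.08751 ÷ 55.449 ÷ 484.5 = 0.00000159612266358…
Multiplication/division keeps the fewest significant figures: 0.49 → 2 s.f., 0.08751 → 4 s.f., 55.449 → 5 s.f., 484.5 → 4 s.f.; limit is 2.
Rounded to 2 significant figures: 1.6 × 10^-6.

1.6 × 10^-6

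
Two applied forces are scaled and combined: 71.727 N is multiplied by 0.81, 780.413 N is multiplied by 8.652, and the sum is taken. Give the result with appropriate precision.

71.727 × 0.81 = 58.09887 → 58 N (2 s.f., last digit at the 10^0 place).
780.413 × 8.652 = 6752.133276 → 6.752 × 10³ N (4 s.f., last digit at the 10^0 place).
Sum: 6810.232146 N; keep the coarser place, 10^0.
Result: 6.810 × 10³ N.

6.810 × 10³ N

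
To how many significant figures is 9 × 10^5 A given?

1

9 × 10^5: in scientific notation every digit of the coefficient is significant.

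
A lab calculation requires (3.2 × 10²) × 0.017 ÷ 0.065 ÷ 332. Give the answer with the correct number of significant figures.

0.25

(3.2 × 10²) × 0.017 ÷ 0.065 ÷ 332 = 0.252085264133…
Multiplication/division keeps the fewest significant figures: 3.2 × 10² → 2 s.f., 0.017 → 2 s.f., 0.065 → 2 s.f., 332 → 3 s.f.; limit is 2.
Rounded to 2 significant figures: 0.25.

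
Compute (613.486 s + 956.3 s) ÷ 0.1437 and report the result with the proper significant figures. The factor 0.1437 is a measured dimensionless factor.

613.486 s + 956.3 s = 1569.786 s; the sum is limited to 1 decimal place (5 s.f.).
Carrying full precision, 1569.786 ÷ 0.1437 = 10924.0501044… s; 0.1437 has 4 s.f., so the result keeps min(5, 4) = 4 s.f.
Rounded to 4 significant figures: 1.092 × 10^4 s.

1.092 × 10^4 s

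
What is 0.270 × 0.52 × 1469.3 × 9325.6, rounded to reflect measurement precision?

0.270 × 0.52 × 1469.3 × 9325.6 = 1923775.41283…
Multiplication/division keeps the fewest significant figures: 0.270 → 3 s.f., 0.52 → 2 s.f., 1469.3 → 5 s.f., 9325.6 → 5 s.f.; limit is 2.
Rounded to 2 significant figures: 1.9 × 10⁶.

1.9 × 10⁶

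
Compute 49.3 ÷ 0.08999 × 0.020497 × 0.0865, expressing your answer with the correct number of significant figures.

0.971

49.3 ÷ 0.08999 × 0.020497 × 0.0865 = 0.971312719747…
Multiplication/division keeps the fewest significant figures: 49.3 → 3 s.f., 0.08999 → 4 s.f., 0.020497 → 5 s.f., 0.0865 → 3 s.f.; limit is 3.
Rounded to 3 significant figures: 0.971.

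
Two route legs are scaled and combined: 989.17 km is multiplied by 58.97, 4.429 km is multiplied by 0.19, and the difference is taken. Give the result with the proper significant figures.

989.17 × 58.97 = 58331.3549 → 5.833 × 10⁴ km (4 s.f., last digit at the 10^1 place).
4.429 × 0.19 = 0.84151 → 0.84 km (2 s.f., last digit at the 10^-2 place).
Difference: 58330.51339 km; keep the coarser place, 10^1.
Result: 5.833 × 10⁴ km.

5.833 × 10⁴ km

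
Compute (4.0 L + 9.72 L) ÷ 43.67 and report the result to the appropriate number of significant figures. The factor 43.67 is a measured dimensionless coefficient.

0.314 L

4.0 L + 9.72 L = 13.72 L; the sum is limited to 1 decimal place (3 s.f.).
Carrying full precision, 13.72 ÷ 43.67 = 0.314174490497… L; 43.67 has 4 s.f., so the result keeps min(3, 4) = 3 s.f.
Rounded to 3 significant figures: 0.314 L.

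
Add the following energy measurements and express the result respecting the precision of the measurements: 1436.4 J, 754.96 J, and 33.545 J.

1436.4 J + 754.96 J + 33.545 J = 2224.905 J.
Addition/subtraction keeps the fewest decimal places: 1436.4 → 1 decimal place, 754.96 → 2 decimal places, 33.545 → 3 decimal places; limit is 1.
Rounded to 1 decimal place: 2224.9 J.

2224.9 J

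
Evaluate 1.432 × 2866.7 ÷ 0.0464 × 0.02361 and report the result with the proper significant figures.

2.09 × 10³

1.432 × 2866.7 ÷ 0.0464 × 0.02361 = 2088.83084017…
Multiplication/division keeps the fewest significant figures: 1.432 → 4 s.f., 2866.7 → 5 s.f., 0.0464 → 3 s.f., 0.02361 → 4 s.f.; limit is 3.
Rounded to 3 significant figures: 2.09 × 10³.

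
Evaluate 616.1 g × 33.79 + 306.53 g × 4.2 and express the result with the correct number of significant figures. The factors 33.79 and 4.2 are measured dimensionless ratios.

616.1 × 33.79 = 20818.019 → 2.082 × 10⁴ g (4 s.f., last digit at the 10^1 place).
306.53 × 4.2 = 1287.426 → 1.3 × 10³ g (2 s.f., last digit at the 10^2 place).
Sum: 22105.445 g; keep the coarser place, 10^2.
Result: 2.21 × 10⁴ g.

2.21 × 10⁴ g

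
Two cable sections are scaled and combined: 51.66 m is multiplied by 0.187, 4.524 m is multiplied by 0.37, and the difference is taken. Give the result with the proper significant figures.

8.0 m

51.66 × 0.187 = 9.66042 → 9.66 m (3 s.f., last digit at the 10^-2 place).
4.524 × 0.37 = 1.67388 → 1.7 m (2 s.f., last digit at the 10^-1 place).
Difference: 7.98654 m; keep the coarser place, 10^-1.
Result: 8.0 m.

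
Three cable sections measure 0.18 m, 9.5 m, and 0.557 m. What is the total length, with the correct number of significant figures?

10.2 m

0.18 m + 9.5 m + 0.557 m = 10.237 m.
Addition/subtraction keeps the fewest decimal places: 0.18 → 2 decimal places, 9.5 → 1 decimal place, 0.557 → 3 decimal places; limit is 1.
Rounded to 1 decimal place: 10.2 m.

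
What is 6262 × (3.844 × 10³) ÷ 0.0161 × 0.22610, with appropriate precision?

3.38 × 10⁸

6262 × (3.844 × 10³) ÷ 0.0161 × 0.22610 = 338042362.783…
Multiplication/division keeps the fewest significant figures: 6262 → 4 s.f., 3.844 × 10³ → 4 s.f., 0.0161 → 3 s.f., 0.22610 → 5 s.f.; limit is 3.
Rounded to 3 significant figures: 3.38 × 10⁸.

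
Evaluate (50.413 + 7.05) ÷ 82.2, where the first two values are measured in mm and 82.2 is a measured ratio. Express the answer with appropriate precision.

0.699 mm

50.413 mm + 7.05 mm = 57.463 mm; the sum is limited to 2 decimal places (4 s.f.).
Carrying full precision, 57.463 ÷ 82.2 = 0.699063260341… mm; 82.2 has 3 s.f., so the result keeps min(4, 3) = 3 s.f.
Rounded to 3 significant figures: 0.699 mm.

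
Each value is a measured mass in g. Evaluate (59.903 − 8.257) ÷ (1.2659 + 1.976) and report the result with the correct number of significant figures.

15.93

59.903 − 8.257 = 51.646, limited to 3 d.p. → 5 s.f.; 1.2659 + 1.976 = 3.2419, limited to 3 d.p. → 4 s.f.
Carrying full precision, 51.646 ÷ 3.2419 = 15.9307813319…; keep min(5, 4) = 4 s.f.
Rounded to 4 significant figures: 15.93.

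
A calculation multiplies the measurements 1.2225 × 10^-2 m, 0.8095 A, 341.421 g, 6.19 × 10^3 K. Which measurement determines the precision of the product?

1.2225 × 10^-2 m → 5 s.f.; 0.8095 A → 4 s.f.; 341.421 g → 6 s.f.; 6.19 × 10^3 K → 3 s.f.
The fewest is 3 significant figures, from 6.19 × 10^3 K.

6.19 × 10^3 K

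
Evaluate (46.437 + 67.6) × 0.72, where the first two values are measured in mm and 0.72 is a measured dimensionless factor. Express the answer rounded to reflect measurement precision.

82 mm

46.437 mm + 67.6 mm = 114.037 mm; the sum is limited to 1 decimal place (4 s.f.).
Carrying full precision, 114.037 × 0.72 = 82.10664 mm; 0.72 has 2 s.f., so the result keeps min(4, 2) = 2 s.f.
Rounded to 2 significant figures: 82 mm.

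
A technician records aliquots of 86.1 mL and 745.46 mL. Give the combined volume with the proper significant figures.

86.1 mL + 745.46 mL = 831.56 mL.
Addition/subtraction keeps the fewest decimal places: 86.1 → 1 decimal place, 745.46 → 2 decimal places; limit is 1.
Rounded to 1 decimal place: 831.6 mL.

831.6 mL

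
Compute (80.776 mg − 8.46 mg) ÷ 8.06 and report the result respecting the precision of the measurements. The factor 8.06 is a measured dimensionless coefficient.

80.776 mg − 8.46 mg = 72.316 mg; the difference is limited to 2 decimal places (4 s.f.).
Carrying full precision, 72.316 ÷ 8.06 = 8.97220843672… mg; 8.06 has 3 s.f., so the result keeps min(4, 3) = 3 s.f.
Rounded to 3 significant figures: 8.97 mg.

8.97 mg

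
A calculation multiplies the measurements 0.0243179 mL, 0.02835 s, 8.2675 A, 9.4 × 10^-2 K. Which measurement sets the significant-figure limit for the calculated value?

9.4 × 10^-2 K

0.0243179 mL → 6 s.f.; 0.02835 s → 4 s.f.; 8.2675 A → 5 s.f.; 9.4 × 10^-2 K → 2 s.f.
The fewest is 2 significant figures, from 9.4 × 10^-2 K.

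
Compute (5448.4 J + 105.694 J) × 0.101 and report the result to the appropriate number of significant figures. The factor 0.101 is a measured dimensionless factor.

5448.4 J + 105.694 J = 5554.094 J; the sum is limited to 1 decimal place (5 s.f.).
Carrying full precision, 5554.094 × 0.101 = 560.963494 J; 0.101 has 3 s.f., so the result keeps min(5, 3) = 3 s.f.
Rounded to 3 significant figures: 561 J.

561 J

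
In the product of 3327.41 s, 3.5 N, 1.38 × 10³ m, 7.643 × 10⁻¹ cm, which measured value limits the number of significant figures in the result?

3327.41 s → 6 s.f.; 3.5 N → 2 s.f.; 1.38 × 10³ m → 3 s.f.; 7.643 × 10⁻¹ cm → 4 s.f.
The fewest is 2 significant figures, from 3.5 N.

3.5 N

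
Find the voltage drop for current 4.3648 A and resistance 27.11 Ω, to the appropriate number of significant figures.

118.3 V

voltage drop = 4.3648 A × 27.11 Ω = 118.329728 V.
4.3648 has 5 significant figures; 27.11 has 4.
Division/multiplication keeps the fewest: 4 significant figures.
Rounded: 118.3 V.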